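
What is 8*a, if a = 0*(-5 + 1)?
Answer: 0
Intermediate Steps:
a = 0 (a = 0*(-4) = 0)
8*a = 8*0 = 0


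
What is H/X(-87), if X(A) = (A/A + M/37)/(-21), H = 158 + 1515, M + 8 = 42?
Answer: -1299921/71 ≈ -18309.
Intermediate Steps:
M = 34 (M = -8 + 42 = 34)
H = 1673
X(A) = -71/777 (X(A) = (A/A + 34/37)/(-21) = (1 + 34*(1/37))*(-1/21) = (1 + 34/37)*(-1/21) = (71/37)*(-1/21) = -71/777)
H/X(-87) = 1673/(-71/777) = 1673*(-777/71) = -1299921/71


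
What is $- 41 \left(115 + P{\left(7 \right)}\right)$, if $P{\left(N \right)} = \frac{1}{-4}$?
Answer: $- \frac{18819}{4} \approx -4704.8$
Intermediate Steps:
$P{\left(N \right)} = - \frac{1}{4}$
$- 41 \left(115 + P{\left(7 \right)}\right) = - 41 \left(115 - \frac{1}{4}\right) = \left(-41\right) \frac{459}{4} = - \frac{18819}{4}$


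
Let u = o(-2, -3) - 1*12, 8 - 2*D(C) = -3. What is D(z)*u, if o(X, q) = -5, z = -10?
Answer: -187/2 ≈ -93.500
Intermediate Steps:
D(C) = 11/2 (D(C) = 4 - ½*(-3) = 4 + 3/2 = 11/2)
u = -17 (u = -5 - 1*12 = -5 - 12 = -17)
D(z)*u = (11/2)*(-17) = -187/2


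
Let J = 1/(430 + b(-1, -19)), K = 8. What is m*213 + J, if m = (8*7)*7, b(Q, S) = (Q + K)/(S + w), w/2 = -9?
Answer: 1327836925/15903 ≈ 83496.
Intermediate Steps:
w = -18 (w = 2*(-9) = -18)
b(Q, S) = (8 + Q)/(-18 + S) (b(Q, S) = (Q + 8)/(S - 18) = (8 + Q)/(-18 + S))
J = 37/15903 (J = 1/(430 + (8 - 1)/(-18 - 19)) = 1/(430 + 7/(-37)) = 1/(430 - 1/37*7) = 1/(430 - 7/37) = 1/(15903/37) = 37/15903 ≈ 0.0023266)
m = 392 (m = 56*7 = 392)
m*213 + J = 392*213 + 37/15903 = 83496 + 37/15903 = 1327836925/15903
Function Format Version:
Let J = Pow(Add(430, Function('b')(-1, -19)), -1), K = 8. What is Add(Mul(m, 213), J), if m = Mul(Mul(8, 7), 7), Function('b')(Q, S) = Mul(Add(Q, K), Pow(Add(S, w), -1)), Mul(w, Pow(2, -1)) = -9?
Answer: Rational(1327836925, 15903) ≈ 83496.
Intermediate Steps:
w = -18 (w = Mul(2, -9) = -18)
Function('b')(Q, S) = Mul(Pow(Add(-18, S), -1), Add(8, Q)) (Function('b')(Q, S) = Mul(Add(Q, 8), Pow(Add(S, -18), -1)) = Mul(Add(8, Q), Pow(Add(-18, S), -1)) = Mul(Pow(Add(-18, S), -1), Add(8, Q)))
J = Rational(37, 15903) (J = Pow(Add(430, Mul(Pow(Add(-18, -19), -1), Add(8, -1))), -1) = Pow(Add(430, Mul(Pow(-37, -1), 7)), -1) = Pow(Add(430, Mul(Rational(-1, 37), 7)), -1) = Pow(Add(430, Rational(-7, 37)), -1) = Pow(Rational(15903, 37), -1) = Rational(37, 15903) ≈ 0.0023266)
m = 392 (m = Mul(56, 7) = 392)
Add(Mul(m, 213), J) = Add(Mul(392, 213), Rational(37, 15903)) = Add(83496, Rational(37, 15903)) = Rational(1327836925, 15903)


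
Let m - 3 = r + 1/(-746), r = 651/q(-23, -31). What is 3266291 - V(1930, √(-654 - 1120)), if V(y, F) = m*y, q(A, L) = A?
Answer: 28440508664/8579 ≈ 3.3151e+6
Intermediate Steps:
r = -651/23 (r = 651/(-23) = 651*(-1/23) = -651/23 ≈ -28.304)
m = -434195/17158 (m = 3 + (-651/23 + 1/(-746)) = 3 + (-651/23 - 1/746) = 3 - 485669/17158 = -434195/17158 ≈ -25.306)
V(y, F) = -434195*y/17158
3266291 - V(1930, √(-654 - 1120)) = 3266291 - (-434195)*1930/17158 = 3266291 - 1*(-418998175/8579) = 3266291 + 418998175/8579 = 28440508664/8579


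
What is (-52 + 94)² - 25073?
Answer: -23309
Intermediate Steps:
(-52 + 94)² - 25073 = 42² - 25073 = 1764 - 25073 = -23309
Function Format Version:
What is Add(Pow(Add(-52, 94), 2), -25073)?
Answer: -23309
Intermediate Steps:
Add(Pow(Add(-52, 94), 2), -25073) = Add(Pow(42, 2), -25073) = Add(1764, -25073) = -23309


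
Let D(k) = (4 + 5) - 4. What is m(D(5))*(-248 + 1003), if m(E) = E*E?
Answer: 18875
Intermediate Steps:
D(k) = 5 (D(k) = 9 - 4 = 5)
m(E) = E²
m(D(5))*(-248 + 1003) = 5²*(-248 + 1003) = 25*755 = 18875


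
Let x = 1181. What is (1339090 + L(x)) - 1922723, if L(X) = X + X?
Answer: -581271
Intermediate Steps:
L(X) = 2*X
(1339090 + L(x)) - 1922723 = (1339090 + 2*1181) - 1922723 = (1339090 + 2362) - 1922723 = 1341452 - 1922723 = -581271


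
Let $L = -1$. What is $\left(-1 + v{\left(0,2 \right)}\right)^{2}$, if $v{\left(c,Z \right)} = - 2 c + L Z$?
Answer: $9$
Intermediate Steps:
$v{\left(c,Z \right)} = - Z - 2 c$ ($v{\left(c,Z \right)} = - 2 c - Z = - Z - 2 c$)
$\left(-1 + v{\left(0,2 \right)}\right)^{2} = \left(-1 - 2\right)^{2} = \left(-3\right)^{2} = 9$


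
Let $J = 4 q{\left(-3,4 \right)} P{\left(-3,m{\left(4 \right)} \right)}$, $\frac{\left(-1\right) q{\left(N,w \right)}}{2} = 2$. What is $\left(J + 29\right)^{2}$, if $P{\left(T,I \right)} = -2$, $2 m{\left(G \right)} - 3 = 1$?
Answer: $3721$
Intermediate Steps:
$q{\left(N,w \right)} = -4$ ($q{\left(N,w \right)} = \left(-2\right) 2 = -4$)
$m{\left(G \right)} = 2$ ($m{\left(G \right)} = \frac{3}{2} + \frac{1}{2} \cdot 1 = \frac{3}{2} + \frac{1}{2} = 2$)
$J = 32$ ($J = 4 \left(-4\right) \left(-2\right) = \left(-16\right) \left(-2\right) = 32$)
$\left(J + 29\right)^{2} = \left(32 + 29\right)^{2} = 61^{2} = 3721$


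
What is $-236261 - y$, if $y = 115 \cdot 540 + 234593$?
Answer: $-532954$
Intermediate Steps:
$y = 296693$ ($y = 62100 + 234593 = 296693$)
$-236261 - y = -236261 - 296693 = -532954$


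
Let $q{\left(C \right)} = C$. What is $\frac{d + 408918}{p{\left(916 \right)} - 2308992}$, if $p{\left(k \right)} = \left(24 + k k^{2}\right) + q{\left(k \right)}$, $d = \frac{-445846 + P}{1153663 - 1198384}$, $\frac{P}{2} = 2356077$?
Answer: $\frac{9141477785}{17134118709462} \approx 0.00053352$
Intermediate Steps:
$P = 4712154$ ($P = 2 \cdot 2356077 = 4712154$)
$d = - \frac{4266308}{44721}$ ($d = \frac{-445846 + 4712154}{1153663 - 1198384} = \frac{4266308}{-44721} = 4266308 \left(- \frac{1}{44721}\right) = - \frac{4266308}{44721} \approx -95.398$)
$p{\left(k \right)} = 24 + k + k^{3}$ ($p{\left(k \right)} = \left(24 + k k^{2}\right) + k = \left(24 + k^{3}\right) + k = 24 + k + k^{3}$)
$\frac{d + 408918}{p{\left(916 \right)} - 2308992} = \frac{- \frac{4266308}{44721} + 408918}{\left(24 + 916 + 916^{3}\right) - 2308992} = \frac{18282955570}{44721 \left(\left(24 + 916 + 768575296\right) - 2308992\right)} = \frac{18282955570}{44721 \left(768576236 - 2308992\right)} = \frac{18282955570}{44721 \cdot 766267244} = \frac{18282955570}{44721} \cdot \frac{1}{766267244} = \frac{9141477785}{17134118709462}$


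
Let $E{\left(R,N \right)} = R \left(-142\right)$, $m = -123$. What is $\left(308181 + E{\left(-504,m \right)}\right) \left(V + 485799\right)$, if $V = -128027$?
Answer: $135863559228$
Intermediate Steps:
$E{\left(R,N \right)} = - 142 R$
$\left(308181 + E{\left(-504,m \right)}\right) \left(V + 485799\right) = \left(308181 - -71568\right) \left(-128027 + 485799\right) = \left(308181 + 71568\right) 357772 = 379749 \cdot 357772 = 135863559228$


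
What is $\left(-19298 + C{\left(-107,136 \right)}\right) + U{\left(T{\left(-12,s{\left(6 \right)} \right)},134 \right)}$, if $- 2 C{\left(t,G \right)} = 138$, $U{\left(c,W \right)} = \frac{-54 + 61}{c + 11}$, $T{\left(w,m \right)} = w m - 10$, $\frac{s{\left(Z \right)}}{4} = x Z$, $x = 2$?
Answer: $- \frac{11136032}{575} \approx -19367.0$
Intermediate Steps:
$s{\left(Z \right)} = 8 Z$ ($s{\left(Z \right)} = 4 \cdot 2 Z = 8 Z$)
$T{\left(w,m \right)} = -10 + m w$ ($T{\left(w,m \right)} = m w - 10 = -10 + m w$)
$U{\left(c,W \right)} = \frac{7}{11 + c}$
$C{\left(t,G \right)} = -69$ ($C{\left(t,G \right)} = \left(- \frac{1}{2}\right) 138 = -69$)
$\left(-19298 + C{\left(-107,136 \right)}\right) + U{\left(T{\left(-12,s{\left(6 \right)} \right)},134 \right)} = \left(-19298 - 69\right) + \frac{7}{11 + \left(-10 + 8 \cdot 6 \left(-12\right)\right)} = -19367 + \frac{7}{11 + \left(-10 + 48 \left(-12\right)\right)} = -19367 + \frac{7}{11 - 586} = -19367 + \frac{7}{-575} = -19367 + 7 \left(- \frac{1}{575}\right) = -19367 - \frac{7}{575} = - \frac{11136032}{575}$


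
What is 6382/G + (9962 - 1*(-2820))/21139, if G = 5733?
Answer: 208188304/121189887 ≈ 1.7179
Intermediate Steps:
6382/G + (9962 - 1*(-2820))/21139 = 6382/5733 + (9962 - 1*(-2820))/21139 = 6382*(1/5733) + (9962 + 2820)*(1/21139) = 6382/5733 + 12782*(1/21139) = 6382/5733 + 12782/21139 = 208188304/121189887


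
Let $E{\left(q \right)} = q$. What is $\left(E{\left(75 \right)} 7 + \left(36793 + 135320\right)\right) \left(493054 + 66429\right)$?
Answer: $96588026154$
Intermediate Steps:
$\left(E{\left(75 \right)} 7 + \left(36793 + 135320\right)\right) \left(493054 + 66429\right) = \left(75 \cdot 7 + \left(36793 + 135320\right)\right) \left(493054 + 66429\right) = \left(525 + 172113\right) 559483 = 172638 \cdot 559483 = 96588026154$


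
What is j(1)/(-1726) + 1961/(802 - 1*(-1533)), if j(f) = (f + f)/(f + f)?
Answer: 3382351/4030210 ≈ 0.83925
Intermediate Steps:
j(f) = 1 (j(f) = (2*f)/((2*f)) = (2*f)*(1/(2*f)) = 1)
j(1)/(-1726) + 1961/(802 - 1*(-1533)) = 1/(-1726) + 1961/(802 - 1*(-1533)) = 1*(-1/1726) + 1961/(802 + 1533) = -1/1726 + 1961/2335 = 3382351/4030210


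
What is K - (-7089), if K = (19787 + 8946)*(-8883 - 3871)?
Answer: -366453593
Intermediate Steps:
K = -366460682 (K = 28733*(-12754) = -366460682)
K - (-7089) = -366460682 - (-7089) = -366460682 - 1*(-7089) = -366460682 + 7089 = -366453593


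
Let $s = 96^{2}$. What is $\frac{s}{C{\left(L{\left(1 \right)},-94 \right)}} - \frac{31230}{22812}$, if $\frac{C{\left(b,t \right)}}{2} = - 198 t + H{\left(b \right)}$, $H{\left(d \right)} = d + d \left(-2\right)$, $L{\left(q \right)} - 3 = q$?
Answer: $- \frac{4958439}{4421726} \approx -1.1214$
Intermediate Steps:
$L{\left(q \right)} = 3 + q$
$H{\left(d \right)} = - d$ ($H{\left(d \right)} = d - 2 d = - d$)
$s = 9216$
$C{\left(b,t \right)} = - 396 t - 2 b$ ($C{\left(b,t \right)} = 2 \left(- 198 t - b\right) = 2 \left(- b - 198 t\right) = - 396 t - 2 b$)
$\frac{s}{C{\left(L{\left(1 \right)},-94 \right)}} - \frac{31230}{22812} = \frac{9216}{\left(-396\right) \left(-94\right) - 2 \left(3 + 1\right)} - \frac{31230}{22812} = \frac{9216}{37224 - 8} - \frac{5205}{3802} = \frac{9216}{37216} - \frac{5205}{3802} = 9216 \cdot \frac{1}{37216} - \frac{5205}{3802} = \frac{288}{1163} - \frac{5205}{3802} = - \frac{4958439}{4421726}$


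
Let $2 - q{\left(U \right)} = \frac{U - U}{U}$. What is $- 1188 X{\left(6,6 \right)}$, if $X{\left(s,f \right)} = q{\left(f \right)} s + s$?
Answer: $-21384$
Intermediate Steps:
$q{\left(U \right)} = 2$ ($q{\left(U \right)} = 2 - \frac{U - U}{U} = 2 - \frac{0}{U} = 2 - 0 = 2 + 0 = 2$)
$X{\left(s,f \right)} = 3 s$ ($X{\left(s,f \right)} = 2 s + s = 3 s$)
$- 1188 X{\left(6,6 \right)} = - 1188 \cdot 3 \cdot 6 = \left(-1188\right) 18 = -21384$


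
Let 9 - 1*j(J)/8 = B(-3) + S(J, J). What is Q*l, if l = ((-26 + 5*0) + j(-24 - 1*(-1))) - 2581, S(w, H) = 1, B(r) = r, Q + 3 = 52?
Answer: -123431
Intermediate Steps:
Q = 49 (Q = -3 + 52 = 49)
j(J) = 88 (j(J) = 72 - 8*(-3 + 1) = 72 - 8*(-2) = 72 + 16 = 88)
l = -2519 (l = ((-26 + 5*0) + 88) - 2581 = ((-26 + 0) + 88) - 2581 = (-26 + 88) - 2581 = 62 - 2581 = -2519)
Q*l = 49*(-2519) = -123431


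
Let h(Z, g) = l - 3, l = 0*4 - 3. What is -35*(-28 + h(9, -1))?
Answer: 1190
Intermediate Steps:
l = -3 (l = 0 - 3 = -3)
h(Z, g) = -6 (h(Z, g) = -3 - 3 = -6)
-35*(-28 + h(9, -1)) = -35*(-28 - 6) = -35*(-34) = 1190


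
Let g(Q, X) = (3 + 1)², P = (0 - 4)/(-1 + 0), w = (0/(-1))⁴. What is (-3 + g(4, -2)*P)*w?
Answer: 0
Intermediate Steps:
w = 0 (w = (0*(-1))⁴ = 0⁴ = 0)
P = 4 (P = -4/(-1) = -4*(-1) = 4)
g(Q, X) = 16 (g(Q, X) = 4² = 16)
(-3 + g(4, -2)*P)*w = (-3 + 16*4)*0 = (-3 + 64)*0 = 61*0 = 0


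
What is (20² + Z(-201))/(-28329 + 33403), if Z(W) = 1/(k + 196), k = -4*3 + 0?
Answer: 73601/933616 ≈ 0.078834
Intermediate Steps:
k = -12 (k = -12 + 0 = -12)
Z(W) = 1/184 (Z(W) = 1/(-12 + 196) = 1/184)
(20² + Z(-201))/(-28329 + 33403) = (20² + 1/184)/(-28329 + 33403) = (400 + 1/184)/5074 = (73601/184)*(1/5074) = 73601/933616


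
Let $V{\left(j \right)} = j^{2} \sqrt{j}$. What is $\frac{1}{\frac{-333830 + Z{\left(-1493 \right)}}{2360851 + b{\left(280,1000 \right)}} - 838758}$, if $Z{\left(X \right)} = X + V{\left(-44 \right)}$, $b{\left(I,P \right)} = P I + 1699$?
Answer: $- \frac{1952369044881229550}{1637565403089861465804651} - \frac{3410651200 i \sqrt{11}}{1637565403089861465804651} \approx -1.1922 \cdot 10^{-6} - 6.9077 \cdot 10^{-15} i$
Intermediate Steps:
$V{\left(j \right)} = j^{\frac{5}{2}}$
$b{\left(I,P \right)} = 1699 + I P$ ($b{\left(I,P \right)} = I P + 1699 = 1699 + I P$)
$Z{\left(X \right)} = X + 3872 i \sqrt{11}$ ($Z{\left(X \right)} = X + \left(-44\right)^{\frac{5}{2}} = X + 3872 i \sqrt{11}$)
$\frac{1}{\frac{-333830 + Z{\left(-1493 \right)}}{2360851 + b{\left(280,1000 \right)}} - 838758} = \frac{1}{\frac{-333830 - \left(1493 - 3872 i \sqrt{11}\right)}{2360851 + \left(1699 + 280 \cdot 1000\right)} - 838758} = \frac{1}{\frac{-335323 + 3872 i \sqrt{11}}{2360851 + \left(1699 + 280000\right)} - 838758} = \frac{1}{\frac{-335323 + 3872 i \sqrt{11}}{2360851 + 281699} - 838758} = \frac{1}{\frac{-335323 + 3872 i \sqrt{11}}{2642550} - 838758} = \frac{1}{\left(-335323 + 3872 i \sqrt{11}\right) \frac{1}{2642550} - 838758} = \frac{1}{\left(- \frac{335323}{2642550} + \frac{1936 i \sqrt{11}}{1321275}\right) - 838758} = \frac{1}{- \frac{2216460288223}{2642550} + \frac{1936 i \sqrt{11}}{1321275}}$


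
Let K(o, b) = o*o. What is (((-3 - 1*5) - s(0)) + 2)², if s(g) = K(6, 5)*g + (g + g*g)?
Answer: 36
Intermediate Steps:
K(o, b) = o²
s(g) = g² + 37*g (s(g) = 6²*g + (g + g*g) = 36*g + (g + g²) = g² + 37*g)
(((-3 - 1*5) - s(0)) + 2)² = (((-3 - 1*5) - 0*(37 + 0)) + 2)² = (((-3 - 5) - 0*37) + 2)² = ((-8 - 1*0) + 2)² = ((-8 + 0) + 2)² = (-8 + 2)² = (-6)² = 36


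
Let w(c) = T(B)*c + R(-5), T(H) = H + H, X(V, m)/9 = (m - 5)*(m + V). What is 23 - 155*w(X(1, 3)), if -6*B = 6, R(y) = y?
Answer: -21522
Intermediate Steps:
X(V, m) = 9*(-5 + m)*(V + m) (X(V, m) = 9*((m - 5)*(m + V)) = 9*((-5 + m)*(V + m)) = 9*(-5 + m)*(V + m))
B = -1 (B = -1/6*6 = -1)
T(H) = 2*H
w(c) = -5 - 2*c (w(c) = (2*(-1))*c - 5 = -2*c - 5 = -5 - 2*c)
23 - 155*w(X(1, 3)) = 23 - 155*(-5 - 2*(-45*1 - 45*3 + 9*3**2 + 9*1*3)) = 23 - 155*(-5 - 2*(-45 - 135 + 9*9 + 27)) = 23 - 155*(-5 - 2*(-45 - 135 + 81 + 27)) = 23 - 155*(-5 - 2*(-72)) = 23 - 155*(-5 + 144) = 23 - 155*139 = 23 - 21545 = -21522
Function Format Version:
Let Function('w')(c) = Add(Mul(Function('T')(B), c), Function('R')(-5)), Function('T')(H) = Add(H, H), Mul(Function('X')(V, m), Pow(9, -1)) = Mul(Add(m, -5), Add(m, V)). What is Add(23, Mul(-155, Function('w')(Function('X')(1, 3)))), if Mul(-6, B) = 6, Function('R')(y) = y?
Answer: -21522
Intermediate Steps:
Function('X')(V, m) = Mul(9, Add(-5, m), Add(V, m)) (Function('X')(V, m) = Mul(9, Mul(Add(m, -5), Add(m, V))) = Mul(9, Mul(Add(-5, m), Add(V, m))) = Mul(9, Add(-5, m), Add(V, m)))
B = -1 (B = Mul(Rational(-1, 6), 6) = -1)
Function('T')(H) = Mul(2, H)
Function('w')(c) = Add(-5, Mul(-2, c)) (Function('w')(c) = Add(Mul(Mul(2, -1), c), -5) = Add(Mul(-2, c), -5) = Add(-5, Mul(-2, c)))
Add(23, Mul(-155, Function('w')(Function('X')(1, 3)))) = Add(23, Mul(-155, Add(-5, Mul(-2, Add(Mul(-45, 1), Mul(-45, 3), Mul(9, Pow(3, 2)), Mul(9, 1, 3)))))) = Add(23, Mul(-155, Add(-5, Mul(-2, Add(-45, -135, Mul(9, 9), 27))))) = Add(23, Mul(-155, Add(-5, Mul(-2, Add(-45, -135, 81, 27))))) = Add(23, Mul(-155, Add(-5, Mul(-2, -72)))) = Add(23, Mul(-155, Add(-5, 144))) = Add(23, Mul(-155, 139)) = Add(23, -21545) = -21522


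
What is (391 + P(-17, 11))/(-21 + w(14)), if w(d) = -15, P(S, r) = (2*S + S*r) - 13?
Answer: -157/36 ≈ -4.3611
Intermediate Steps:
P(S, r) = -13 + 2*S + S*r
(391 + P(-17, 11))/(-21 + w(14)) = (391 + (-13 + 2*(-17) - 17*11))/(-21 - 15) = (391 + (-13 - 34 - 187))/(-36) = (391 - 234)*(-1/36) = 157*(-1/36) = -157/36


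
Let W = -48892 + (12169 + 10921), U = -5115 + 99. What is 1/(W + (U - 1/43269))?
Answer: -43269/1333464043 ≈ -3.2449e-5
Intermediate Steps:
U = -5016
W = -25802 (W = -48892 + 23090 = -25802)
1/(W + (U - 1/43269)) = 1/(-25802 + (-5016 - 1/43269)) = 1/(-25802 - 217037305/43269) = 1/(-1333464043/43269) = -43269/1333464043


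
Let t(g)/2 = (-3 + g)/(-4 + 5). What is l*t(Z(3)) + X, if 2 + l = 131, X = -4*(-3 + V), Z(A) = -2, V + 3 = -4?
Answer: -1250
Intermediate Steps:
V = -7 (V = -3 - 4 = -7)
t(g) = -6 + 2*g (t(g) = 2*((-3 + g)/(-4 + 5)) = 2*((-3 + g)/1) = 2*((-3 + g)*1) = 2*(-3 + g) = -6 + 2*g)
X = 40 (X = -4*(-3 - 7) = -4*(-10) = 40)
l = 129 (l = -2 + 131 = 129)
l*t(Z(3)) + X = 129*(-6 + 2*(-2)) + 40 = 129*(-6 - 4) + 40 = 129*(-10) + 40 = -1290 + 40 = -1250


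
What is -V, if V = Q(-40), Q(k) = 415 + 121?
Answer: -536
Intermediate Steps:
Q(k) = 536
V = 536
-V = -1*536 = -536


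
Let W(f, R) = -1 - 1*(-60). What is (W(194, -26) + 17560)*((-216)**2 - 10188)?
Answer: 642529692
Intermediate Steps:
W(f, R) = 59 (W(f, R) = -1 + 60 = 59)
(W(194, -26) + 17560)*((-216)**2 - 10188) = (59 + 17560)*((-216)**2 - 10188) = 17619*(46656 - 10188) = 17619*36468 = 642529692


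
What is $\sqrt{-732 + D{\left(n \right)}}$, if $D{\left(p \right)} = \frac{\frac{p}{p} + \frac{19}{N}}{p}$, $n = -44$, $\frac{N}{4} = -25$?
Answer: $\frac{i \sqrt{35429691}}{220} \approx 27.056 i$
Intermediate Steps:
$N = -100$ ($N = 4 \left(-25\right) = -100$)
$D{\left(p \right)} = \frac{81}{100 p}$ ($D{\left(p \right)} = \frac{\frac{p}{p} + \frac{19}{-100}}{p} = \frac{1 + 19 \left(- \frac{1}{100}\right)}{p} = \frac{1 - \frac{19}{100}}{p} = \frac{81}{100 p}$)
$\sqrt{-732 + D{\left(n \right)}} = \sqrt{-732 + \frac{81}{100 \left(-44\right)}} = \sqrt{-732 + \frac{81}{100} \left(- \frac{1}{44}\right)} = \sqrt{-732 - \frac{81}{4400}} = \sqrt{- \frac{3220881}{4400}} = \frac{i \sqrt{35429691}}{220}$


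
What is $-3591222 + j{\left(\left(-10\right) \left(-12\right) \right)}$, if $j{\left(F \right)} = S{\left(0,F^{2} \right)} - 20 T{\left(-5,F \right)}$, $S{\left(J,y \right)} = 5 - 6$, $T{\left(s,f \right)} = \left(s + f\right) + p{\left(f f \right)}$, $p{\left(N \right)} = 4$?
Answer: $-3593603$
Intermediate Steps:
$T{\left(s,f \right)} = 4 + f + s$ ($T{\left(s,f \right)} = \left(s + f\right) + 4 = \left(f + s\right) + 4 = 4 + f + s$)
$S{\left(J,y \right)} = -1$ ($S{\left(J,y \right)} = 5 - 6 = -1$)
$j{\left(F \right)} = 19 - 20 F$ ($j{\left(F \right)} = -1 - 20 \left(4 + F - 5\right) = -1 - 20 \left(-1 + F\right) = -1 - \left(-20 + 20 F\right) = 19 - 20 F$)
$-3591222 + j{\left(\left(-10\right) \left(-12\right) \right)} = -3591222 + \left(19 - 20 \left(\left(-10\right) \left(-12\right)\right)\right) = -3591222 + \left(19 - 2400\right) = -3591222 - 2381 = -3593603$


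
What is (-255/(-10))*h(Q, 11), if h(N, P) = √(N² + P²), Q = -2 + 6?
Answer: 51*√137/2 ≈ 298.47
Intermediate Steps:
Q = 4
(-255/(-10))*h(Q, 11) = (-255/(-10))*√(4² + 11²) = (-255*(-1)/10)*√(16 + 121) = (-51*(-½))*√137 = 51*√137/2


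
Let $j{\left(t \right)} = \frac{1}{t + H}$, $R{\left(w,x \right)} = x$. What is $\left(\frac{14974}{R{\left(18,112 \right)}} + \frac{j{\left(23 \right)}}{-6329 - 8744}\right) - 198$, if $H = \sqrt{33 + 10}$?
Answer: $- \frac{13189523783}{205113384} + \frac{\sqrt{43}}{7325478} \approx -64.304$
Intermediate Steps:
$H = \sqrt{43} \approx 6.5574$
$j{\left(t \right)} = \frac{1}{t + \sqrt{43}}$
$\left(\frac{14974}{R{\left(18,112 \right)}} + \frac{j{\left(23 \right)}}{-6329 - 8744}\right) - 198 = \left(\frac{14974}{112} + \frac{1}{\left(23 + \sqrt{43}\right) \left(-6329 - 8744\right)}\right) - 198 = \left(14974 \cdot \frac{1}{112} + \frac{1}{\left(23 + \sqrt{43}\right) \left(-6329 - 8744\right)}\right) - 198 = \left(\frac{7487}{56} + \frac{1}{\left(23 + \sqrt{43}\right) \left(-15073\right)}\right) - 198 = \left(\frac{7487}{56} + \frac{1}{23 + \sqrt{43}} \left(- \frac{1}{15073}\right)\right) - 198 = \left(\frac{7487}{56} - \frac{1}{15073 \left(23 + \sqrt{43}\right)}\right) - 198 = - \frac{3601}{56} - \frac{1}{15073 \left(23 + \sqrt{43}\right)}$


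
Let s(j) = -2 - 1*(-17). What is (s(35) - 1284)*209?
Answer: -265221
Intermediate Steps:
s(j) = 15 (s(j) = -2 + 17 = 15)
(s(35) - 1284)*209 = (15 - 1284)*209 = -1269*209 = -265221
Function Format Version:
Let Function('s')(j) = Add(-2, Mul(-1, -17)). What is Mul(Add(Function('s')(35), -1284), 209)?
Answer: -265221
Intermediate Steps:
Function('s')(j) = 15 (Function('s')(j) = Add(-2, 17) = 15)
Mul(Add(Function('s')(35), -1284), 209) = Mul(Add(15, -1284), 209) = Mul(-1269, 209) = -265221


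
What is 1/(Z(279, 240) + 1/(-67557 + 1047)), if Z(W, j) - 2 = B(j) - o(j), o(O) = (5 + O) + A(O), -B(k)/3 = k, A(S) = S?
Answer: -66510/80011531 ≈ -0.00083125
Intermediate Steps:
B(k) = -3*k
o(O) = 5 + 2*O (o(O) = (5 + O) + O = 5 + 2*O)
Z(W, j) = -3 - 5*j (Z(W, j) = 2 + (-3*j - (5 + 2*j)) = 2 + (-3*j + (-5 - 2*j)) = 2 + (-5 - 5*j) = -3 - 5*j)
1/(Z(279, 240) + 1/(-67557 + 1047)) = 1/((-3 - 5*240) + 1/(-67557 + 1047)) = 1/((-3 - 1200) + 1/(-66510)) = 1/(-1203 - 1/66510) = 1/(-80011531/66510) = -66510/80011531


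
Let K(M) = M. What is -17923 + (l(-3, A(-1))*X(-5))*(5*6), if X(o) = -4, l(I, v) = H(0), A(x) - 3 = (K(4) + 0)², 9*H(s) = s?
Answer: -17923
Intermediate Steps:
H(s) = s/9
A(x) = 19 (A(x) = 3 + (4 + 0)² = 3 + 4² = 3 + 16 = 19)
l(I, v) = 0 (l(I, v) = (⅑)*0 = 0)
-17923 + (l(-3, A(-1))*X(-5))*(5*6) = -17923 + (0*(-4))*(5*6) = -17923 + 0*30 = -17923 + 0 = -17923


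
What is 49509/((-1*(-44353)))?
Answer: 49509/44353 ≈ 1.1162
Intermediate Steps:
49509/((-1*(-44353))) = 49509/44353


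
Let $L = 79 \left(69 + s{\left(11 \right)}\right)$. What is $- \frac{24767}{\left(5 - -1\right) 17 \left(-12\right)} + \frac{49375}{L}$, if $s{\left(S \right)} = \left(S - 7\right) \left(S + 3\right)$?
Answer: $\frac{30887}{1224} \approx 25.234$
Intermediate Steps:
$s{\left(S \right)} = \left(-7 + S\right) \left(3 + S\right)$
$L = 9875$ ($L = 79 \left(69 - \left(65 - 121\right)\right) = 79 \left(69 - -56\right) = 79 \left(69 + 56\right) = 79 \cdot 125 = 9875$)
$- \frac{24767}{\left(5 - -1\right) 17 \left(-12\right)} + \frac{49375}{L} = - \frac{24767}{\left(5 - -1\right) 17 \left(-12\right)} + \frac{49375}{9875} = - \frac{24767}{\left(5 + 1\right) 17 \left(-12\right)} + 49375 \cdot \frac{1}{9875} = - \frac{24767}{6 \cdot 17 \left(-12\right)} + 5 = - \frac{24767}{102 \left(-12\right)} + 5 = - \frac{24767}{-1224} + 5 = \left(-24767\right) \left(- \frac{1}{1224}\right) + 5 = \frac{24767}{1224} + 5 = \frac{30887}{1224}$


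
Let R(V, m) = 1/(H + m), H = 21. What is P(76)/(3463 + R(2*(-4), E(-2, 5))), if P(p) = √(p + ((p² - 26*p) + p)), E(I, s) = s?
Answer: 104*√247/90039 ≈ 0.018153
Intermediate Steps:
R(V, m) = 1/(21 + m)
P(p) = √(p² - 24*p) (P(p) = √(p + (p² - 25*p)) = √(p² - 24*p))
P(76)/(3463 + R(2*(-4), E(-2, 5))) = √(76*(-24 + 76))/(3463 + 1/(21 + 5)) = √(76*52)/(3463 + 1/26) = √3952/(3463 + 1/26) = (4*√247)/(90039/26) = (4*√247)*(26/90039) = 104*√247/90039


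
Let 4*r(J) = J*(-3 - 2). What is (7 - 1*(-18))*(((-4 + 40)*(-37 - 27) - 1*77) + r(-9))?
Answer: -236975/4 ≈ -59244.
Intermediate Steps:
r(J) = -5*J/4 (r(J) = (J*(-3 - 2))/4 = (J*(-5))/4 = (-5*J)/4 = -5*J/4)
(7 - 1*(-18))*(((-4 + 40)*(-37 - 27) - 1*77) + r(-9)) = (7 - 1*(-18))*(((-4 + 40)*(-37 - 27) - 1*77) - 5/4*(-9)) = (7 + 18)*((36*(-64) - 77) + 45/4) = 25*((-2304 - 77) + 45/4) = 25*(-2381 + 45/4) = 25*(-9479/4) = -236975/4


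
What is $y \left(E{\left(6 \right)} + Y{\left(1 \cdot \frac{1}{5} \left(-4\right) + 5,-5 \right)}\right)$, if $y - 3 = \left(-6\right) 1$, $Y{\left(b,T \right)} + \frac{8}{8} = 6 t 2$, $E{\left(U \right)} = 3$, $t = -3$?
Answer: $102$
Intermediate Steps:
$Y{\left(b,T \right)} = -37$ ($Y{\left(b,T \right)} = -1 + 6 \left(-3\right) 2 = -1 - 36 = -37$)
$y = -3$ ($y = 3 - 6 = -3$)
$y \left(E{\left(6 \right)} + Y{\left(1 \cdot \frac{1}{5} \left(-4\right) + 5,-5 \right)}\right) = - 3 \left(3 - 37\right) = \left(-3\right) \left(-34\right) = 102$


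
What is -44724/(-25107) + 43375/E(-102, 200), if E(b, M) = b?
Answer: -361484759/853638 ≈ -423.46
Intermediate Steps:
-44724/(-25107) + 43375/E(-102, 200) = -44724/(-25107) + 43375/(-102) = -44724*(-1/25107) + 43375*(-1/102) = 14908/8369 - 43375/102 = -361484759/853638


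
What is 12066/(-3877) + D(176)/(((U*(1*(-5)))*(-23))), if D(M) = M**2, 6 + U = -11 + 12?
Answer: -127031902/2229275 ≈ -56.984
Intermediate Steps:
U = -5 (U = -6 + (-11 + 12) = -6 + 1 = -5)
12066/(-3877) + D(176)/(((U*(1*(-5)))*(-23))) = 12066/(-3877) + 176**2/((-5*(-5)*(-23))) = 12066*(-1/3877) + 30976/((-5*(-5)*(-23))) = -12066/3877 + 30976/((25*(-23))) = -12066/3877 + 30976/(-575) = -12066/3877 + 30976*(-1/575) = -12066/3877 - 30976/575 = -127031902/2229275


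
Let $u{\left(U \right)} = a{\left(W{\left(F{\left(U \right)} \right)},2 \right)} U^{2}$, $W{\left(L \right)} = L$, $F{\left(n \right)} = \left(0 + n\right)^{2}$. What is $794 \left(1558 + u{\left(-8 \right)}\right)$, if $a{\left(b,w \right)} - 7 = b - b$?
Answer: $1592764$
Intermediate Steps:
$F{\left(n \right)} = n^{2}$
$a{\left(b,w \right)} = 7$ ($a{\left(b,w \right)} = 7 + \left(b - b\right) = 7 + 0 = 7$)
$u{\left(U \right)} = 7 U^{2}$
$794 \left(1558 + u{\left(-8 \right)}\right) = 794 \left(1558 + 7 \left(-8\right)^{2}\right) = 794 \left(1558 + 7 \cdot 64\right) = 794 \left(1558 + 448\right) = 794 \cdot 2006 = 1592764$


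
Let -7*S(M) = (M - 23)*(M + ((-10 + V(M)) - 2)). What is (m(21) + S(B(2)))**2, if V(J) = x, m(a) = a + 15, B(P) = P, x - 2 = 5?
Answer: 729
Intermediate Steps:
x = 7 (x = 2 + 5 = 7)
m(a) = 15 + a
V(J) = 7
S(M) = -(-23 + M)*(-5 + M)/7 (S(M) = -(M - 23)*(M + ((-10 + 7) - 2))/7 = -(-23 + M)*(M + (-3 - 2))/7 = -(-23 + M)*(M - 5)/7 = -(-23 + M)*(-5 + M)/7)
(m(21) + S(B(2)))**2 = ((15 + 21) + (-115/7 + 4*2 - 1/7*2**2))**2 = (36 + (-115/7 + 8 - 1/7*4))**2 = (36 + (-115/7 + 8 - 4/7))**2 = (36 - 9)**2 = 27**2 = 729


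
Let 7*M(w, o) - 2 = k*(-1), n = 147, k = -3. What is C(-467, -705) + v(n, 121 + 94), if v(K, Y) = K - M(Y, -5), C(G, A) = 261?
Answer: 2851/7 ≈ 407.29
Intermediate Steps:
M(w, o) = 5/7 (M(w, o) = 2/7 + (-3*(-1))/7 = 2/7 + (1/7)*3 = 2/7 + 3/7 = 5/7)
v(K, Y) = -5/7 + K (v(K, Y) = K - 1*5/7 = K - 5/7 = -5/7 + K)
C(-467, -705) + v(n, 121 + 94) = 261 + (-5/7 + 147) = 261 + 1024/7 = 2851/7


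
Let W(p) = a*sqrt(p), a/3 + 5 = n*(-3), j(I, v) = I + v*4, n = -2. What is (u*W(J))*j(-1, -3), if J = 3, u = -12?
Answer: 468*sqrt(3) ≈ 810.60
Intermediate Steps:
j(I, v) = I + 4*v
a = 3 (a = -15 + 3*(-2*(-3)) = -15 + 3*6 = -15 + 18 = 3)
W(p) = 3*sqrt(p)
(u*W(J))*j(-1, -3) = (-36*sqrt(3))*(-1 + 4*(-3)) = (-36*sqrt(3))*(-1 - 12) = -36*sqrt(3)*(-13) = 468*sqrt(3)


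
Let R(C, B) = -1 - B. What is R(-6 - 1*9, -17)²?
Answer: 256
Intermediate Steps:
R(-6 - 1*9, -17)² = (-1 - 1*(-17))² = (-1 + 17)² = 16² = 256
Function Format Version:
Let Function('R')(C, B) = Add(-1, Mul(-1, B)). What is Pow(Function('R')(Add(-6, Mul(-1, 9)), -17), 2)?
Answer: 256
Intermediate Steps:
Pow(Function('R')(Add(-6, Mul(-1, 9)), -17), 2) = Pow(Add(-1, Mul(-1, -17)), 2) = Pow(Add(-1, 17), 2) = Pow(16, 2) = 256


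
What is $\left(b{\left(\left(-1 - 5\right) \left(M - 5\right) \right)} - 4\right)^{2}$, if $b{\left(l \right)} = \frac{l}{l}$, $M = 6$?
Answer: $9$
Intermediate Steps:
$b{\left(l \right)} = 1$
$\left(b{\left(\left(-1 - 5\right) \left(M - 5\right) \right)} - 4\right)^{2} = \left(1 - 4\right)^{2} = \left(-3\right)^{2} = 9$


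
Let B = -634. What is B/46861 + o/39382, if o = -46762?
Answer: -1108141135/922739951 ≈ -1.2009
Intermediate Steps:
B/46861 + o/39382 = -634/46861 - 46762/39382 = -634*1/46861 - 46762*1/39382 = -634/46861 - 23381/19691 = -1108141135/922739951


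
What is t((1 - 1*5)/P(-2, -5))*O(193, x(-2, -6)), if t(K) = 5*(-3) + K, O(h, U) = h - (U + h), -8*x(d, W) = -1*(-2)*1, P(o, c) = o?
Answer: -13/4 ≈ -3.2500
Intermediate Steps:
x(d, W) = -1/4 (x(d, W) = -(-1*(-2))/8 = -1/4)
O(h, U) = -U (O(h, U) = h + (-U - h) = -U)
t(K) = -15 + K
t((1 - 1*5)/P(-2, -5))*O(193, x(-2, -6)) = (-15 + (1 - 1*5)/(-2))*(-1*(-1/4)) = (-15 + (1 - 5)*(-1/2))*(1/4) = (-15 - 4*(-1/2))*(1/4) = (-15 + 2)*(1/4) = -13*1/4 = -13/4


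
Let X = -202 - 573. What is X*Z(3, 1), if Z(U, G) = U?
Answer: -2325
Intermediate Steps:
X = -775
X*Z(3, 1) = -775*3 = -2325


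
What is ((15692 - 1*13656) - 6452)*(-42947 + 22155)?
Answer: 91817472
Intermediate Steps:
((15692 - 1*13656) - 6452)*(-42947 + 22155) = ((15692 - 13656) - 6452)*(-20792) = (2036 - 6452)*(-20792) = -4416*(-20792) = 91817472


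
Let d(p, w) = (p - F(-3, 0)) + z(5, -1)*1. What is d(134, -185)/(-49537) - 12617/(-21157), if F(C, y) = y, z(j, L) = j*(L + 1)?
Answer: 622173291/1048054309 ≈ 0.59365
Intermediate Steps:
z(j, L) = j*(1 + L)
d(p, w) = p (d(p, w) = (p - 1*0) + (5*(1 - 1))*1 = (p + 0) + (5*0)*1 = p + 0*1 = p + 0 = p)
d(134, -185)/(-49537) - 12617/(-21157) = 134/(-49537) - 12617/(-21157) = 134*(-1/49537) - 12617*(-1/21157) = -134/49537 + 12617/21157 = 622173291/1048054309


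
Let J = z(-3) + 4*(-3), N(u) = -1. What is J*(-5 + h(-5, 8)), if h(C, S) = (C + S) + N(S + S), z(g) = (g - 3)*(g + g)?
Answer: -72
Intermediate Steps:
z(g) = 2*g*(-3 + g) (z(g) = (-3 + g)*(2*g) = 2*g*(-3 + g))
h(C, S) = -1 + C + S (h(C, S) = (C + S) - 1 = -1 + C + S)
J = 24 (J = 2*(-3)*(-3 - 3) + 4*(-3) = 2*(-3)*(-6) - 12 = 36 - 12 = 24)
J*(-5 + h(-5, 8)) = 24*(-5 + (-1 - 5 + 8)) = 24*(-5 + 2) = 24*(-3) = -72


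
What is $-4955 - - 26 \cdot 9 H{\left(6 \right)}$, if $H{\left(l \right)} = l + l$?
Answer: $-2147$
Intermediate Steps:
$H{\left(l \right)} = 2 l$
$-4955 - - 26 \cdot 9 H{\left(6 \right)} = -4955 - - 26 \cdot 9 \cdot 2 \cdot 6 = -4955 - - 26 \cdot 9 \cdot 12 = -4955 - \left(-26\right) 108 = -4955 - -2808 = -4955 + 2808 = -2147$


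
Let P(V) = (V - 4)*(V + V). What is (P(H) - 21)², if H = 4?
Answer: 441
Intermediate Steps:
P(V) = 2*V*(-4 + V) (P(V) = (-4 + V)*(2*V) = 2*V*(-4 + V))
(P(H) - 21)² = (2*4*(-4 + 4) - 21)² = (2*4*0 - 21)² = (0 - 21)² = (-21)² = 441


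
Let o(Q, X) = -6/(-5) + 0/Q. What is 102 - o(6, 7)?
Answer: 504/5 ≈ 100.80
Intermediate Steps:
o(Q, X) = 6/5 (o(Q, X) = -6*(-1/5) + 0 = 6/5 + 0 = 6/5)
102 - o(6, 7) = 102 - 1*6/5 = 102 - 6/5 = 504/5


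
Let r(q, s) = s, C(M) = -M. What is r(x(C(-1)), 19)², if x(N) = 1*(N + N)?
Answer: 361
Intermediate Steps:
x(N) = 2*N (x(N) = 1*(2*N) = 2*N)
r(x(C(-1)), 19)² = 19² = 361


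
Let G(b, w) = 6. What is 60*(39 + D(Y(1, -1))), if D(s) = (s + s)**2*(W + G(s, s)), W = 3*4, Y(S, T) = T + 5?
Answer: 71460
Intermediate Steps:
Y(S, T) = 5 + T
W = 12
D(s) = 72*s**2 (D(s) = (s + s)**2*(12 + 6) = (2*s)**2*18 = (4*s**2)*18 = 72*s**2)
60*(39 + D(Y(1, -1))) = 60*(39 + 72*(5 - 1)**2) = 60*(39 + 72*4**2) = 60*(39 + 72*16) = 60*(39 + 1152) = 60*1191 = 71460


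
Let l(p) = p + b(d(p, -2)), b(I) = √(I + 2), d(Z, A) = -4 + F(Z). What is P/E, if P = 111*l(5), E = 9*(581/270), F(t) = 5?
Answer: 16650/581 + 3330*√3/581 ≈ 38.585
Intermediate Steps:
d(Z, A) = 1 (d(Z, A) = -4 + 5 = 1)
E = 581/30 (E = 9*(581*(1/270)) = 9*(581/270) = 581/30 ≈ 19.367)
b(I) = √(2 + I)
l(p) = p + √3 (l(p) = p + √(2 + 1) = p + √3)
P = 555 + 111*√3 (P = 111*(5 + √3) = 555 + 111*√3 ≈ 747.26)
P/E = (555 + 111*√3)/(581/30) = (555 + 111*√3)*(30/581) = 16650/581 + 3330*√3/581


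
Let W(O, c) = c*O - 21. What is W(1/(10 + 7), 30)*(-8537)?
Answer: 2791599/17 ≈ 1.6421e+5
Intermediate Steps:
W(O, c) = -21 + O*c (W(O, c) = O*c - 21 = -21 + O*c)
W(1/(10 + 7), 30)*(-8537) = (-21 + 30/(10 + 7))*(-8537) = (-21 + 30/17)*(-8537) = -327/17*(-8537) = 2791599/17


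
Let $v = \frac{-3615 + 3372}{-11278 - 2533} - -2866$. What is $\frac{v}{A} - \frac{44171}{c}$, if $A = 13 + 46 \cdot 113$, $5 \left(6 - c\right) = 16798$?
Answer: $\frac{16558460735447}{1206778220928} \approx 13.721$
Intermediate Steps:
$c = - \frac{16768}{5}$ ($c = 6 - \frac{16798}{5} = - \frac{16768}{5} \approx -3353.6$)
$A = 5211$ ($A = 13 + 5198 = 5211$)
$v = \frac{39582569}{13811}$ ($v = - \frac{243}{-13811} + 2866 = \left(-243\right) \left(- \frac{1}{13811}\right) + 2866 = \frac{243}{13811} + 2866 = \frac{39582569}{13811} \approx 2866.0$)
$\frac{v}{A} - \frac{44171}{c} = \frac{39582569}{13811 \cdot 5211} - \frac{44171}{- \frac{16768}{5}} = \frac{39582569}{13811} \cdot \frac{1}{5211} - - \frac{220855}{16768} = \frac{39582569}{71969121} + \frac{220855}{16768} = \frac{16558460735447}{1206778220928}$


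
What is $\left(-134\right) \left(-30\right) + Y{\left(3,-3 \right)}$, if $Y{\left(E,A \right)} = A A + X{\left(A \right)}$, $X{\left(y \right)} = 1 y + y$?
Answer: $4023$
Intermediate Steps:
$X{\left(y \right)} = 2 y$ ($X{\left(y \right)} = y + y = 2 y$)
$Y{\left(E,A \right)} = A^{2} + 2 A$ ($Y{\left(E,A \right)} = A A + 2 A = A^{2} + 2 A$)
$\left(-134\right) \left(-30\right) + Y{\left(3,-3 \right)} = \left(-134\right) \left(-30\right) - 3 \left(2 - 3\right) = 4020 - -3 = 4020 + 3 = 4023$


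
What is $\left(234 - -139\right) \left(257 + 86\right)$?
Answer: $127939$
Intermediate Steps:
$\left(234 - -139\right) \left(257 + 86\right) = \left(234 + 139\right) 343 = 373 \cdot 343 = 127939$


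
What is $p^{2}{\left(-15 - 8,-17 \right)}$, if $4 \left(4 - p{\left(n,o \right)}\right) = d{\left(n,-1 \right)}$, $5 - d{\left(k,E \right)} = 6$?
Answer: $\frac{289}{16} \approx 18.063$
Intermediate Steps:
$d{\left(k,E \right)} = -1$ ($d{\left(k,E \right)} = 5 - 6 = -1$)
$p{\left(n,o \right)} = \frac{17}{4}$ ($p{\left(n,o \right)} = 4 - - \frac{1}{4} = 4 + \frac{1}{4} = \frac{17}{4}$)
$p^{2}{\left(-15 - 8,-17 \right)} = \left(\frac{17}{4}\right)^{2} = \frac{289}{16}$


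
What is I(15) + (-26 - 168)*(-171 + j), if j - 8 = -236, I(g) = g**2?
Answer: 77631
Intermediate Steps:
j = -228 (j = 8 - 236 = -228)
I(15) + (-26 - 168)*(-171 + j) = 15**2 + (-26 - 168)*(-171 - 228) = 225 - 194*(-399) = 225 + 77406 = 77631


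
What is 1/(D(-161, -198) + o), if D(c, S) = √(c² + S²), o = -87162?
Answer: -87162/7597149119 - 5*√2605/7597149119 ≈ -1.1507e-5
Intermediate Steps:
D(c, S) = √(S² + c²)
1/(D(-161, -198) + o) = 1/(√((-198)² + (-161)²) - 87162) = 1/(√(39204 + 25921) - 87162) = 1/(√65125 - 87162) = 1/(5*√2605 - 87162) = 1/(-87162 + 5*√2605)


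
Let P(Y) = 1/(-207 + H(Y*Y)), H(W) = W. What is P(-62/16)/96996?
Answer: -16/297947463 ≈ -5.3701e-8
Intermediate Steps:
P(Y) = 1/(-207 + Y²) (P(Y) = 1/(-207 + Y*Y) = 1/(-207 + Y²))
P(-62/16)/96996 = 1/(-207 + (-62/16)²*96996) = (1/96996)/(-207 + (-62*1/16)²) = (1/96996)/(-207 + (-31/8)²) = (1/96996)/(-207 + 961/64) = (1/96996)/(-12287/64) = -64/12287*1/96996 = -16/297947463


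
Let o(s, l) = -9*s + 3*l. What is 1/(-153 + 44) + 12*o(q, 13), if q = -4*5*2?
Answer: 521891/109 ≈ 4788.0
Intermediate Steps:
q = -40 (q = -20*2 = -40)
1/(-153 + 44) + 12*o(q, 13) = 1/(-153 + 44) + 12*(-9*(-40) + 3*13) = 1/(-109) + 12*(360 + 39) = -1/109 + 12*399 = -1/109 + 4788 = 521891/109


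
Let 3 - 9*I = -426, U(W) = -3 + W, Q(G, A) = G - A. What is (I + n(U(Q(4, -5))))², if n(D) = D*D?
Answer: 63001/9 ≈ 7000.1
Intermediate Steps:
I = 143/3 (I = ⅓ - ⅑*(-426) = ⅓ + 142/3 = 143/3 ≈ 47.667)
n(D) = D²
(I + n(U(Q(4, -5))))² = (143/3 + (-3 + (4 - 1*(-5)))²)² = (143/3 + (-3 + (4 + 5))²)² = (143/3 + (-3 + 9)²)² = (143/3 + 6²)² = (143/3 + 36)² = (251/3)² = 63001/9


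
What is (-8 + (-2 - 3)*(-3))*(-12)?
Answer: -84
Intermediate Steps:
(-8 + (-2 - 3)*(-3))*(-12) = (-8 - 5*(-3))*(-12) = (-8 + 15)*(-12) = 7*(-12) = -84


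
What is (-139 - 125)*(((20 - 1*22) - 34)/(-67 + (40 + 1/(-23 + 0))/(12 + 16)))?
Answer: -556416/3839 ≈ -144.94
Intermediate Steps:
(-139 - 125)*(((20 - 1*22) - 34)/(-67 + (40 + 1/(-23 + 0))/(12 + 16))) = -264*((20 - 22) - 34)/(-67 + (40 + 1/(-23))/28) = -264*(-2 - 34)/(-67 + (40 - 1/23)*(1/28)) = -(-9504)/(-67 + (919/23)*(1/28)) = -(-9504)/(-67 + 919/644) = -(-9504)/(-42229/644) = -(-9504)*(-644)/42229 = -264*23184/42229 = -556416/3839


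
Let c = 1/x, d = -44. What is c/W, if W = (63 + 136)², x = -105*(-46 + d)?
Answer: 1/374229450 ≈ 2.6722e-9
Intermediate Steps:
x = 9450 (x = -105*(-46 - 44) = -105*(-90) = 9450)
W = 39601 (W = 199² = 39601)
c = 1/9450 ≈ 0.00010582
c/W = (1/9450)/39601 = (1/9450)*(1/39601) = 1/374229450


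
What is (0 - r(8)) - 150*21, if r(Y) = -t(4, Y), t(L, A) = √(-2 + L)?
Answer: -3150 + √2 ≈ -3148.6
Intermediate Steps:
r(Y) = -√2 (r(Y) = -√(-2 + 4) = -√2)
(0 - r(8)) - 150*21 = (0 - (-1)*√2) - 150*21 = (0 + √2) - 3150 = √2 - 3150 = -3150 + √2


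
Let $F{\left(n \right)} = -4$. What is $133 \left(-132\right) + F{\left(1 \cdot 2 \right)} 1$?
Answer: $-17560$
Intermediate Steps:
$133 \left(-132\right) + F{\left(1 \cdot 2 \right)} 1 = 133 \left(-132\right) - 4 = -17556 - 4 = -17560$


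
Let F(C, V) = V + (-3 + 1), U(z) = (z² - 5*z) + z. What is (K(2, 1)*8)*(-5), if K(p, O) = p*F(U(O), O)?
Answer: 80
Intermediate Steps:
U(z) = z² - 4*z
F(C, V) = -2 + V (F(C, V) = V - 2 = -2 + V)
K(p, O) = p*(-2 + O)
(K(2, 1)*8)*(-5) = ((2*(-2 + 1))*8)*(-5) = ((2*(-1))*8)*(-5) = -2*8*(-5) = -16*(-5) = 80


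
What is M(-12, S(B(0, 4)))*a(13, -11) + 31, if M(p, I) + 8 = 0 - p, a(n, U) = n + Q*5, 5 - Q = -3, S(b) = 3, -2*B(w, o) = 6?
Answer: 243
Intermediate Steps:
B(w, o) = -3 (B(w, o) = -½*6 = -3)
Q = 8 (Q = 5 - 1*(-3) = 5 + 3 = 8)
a(n, U) = 40 + n (a(n, U) = n + 8*5 = n + 40 = 40 + n)
M(p, I) = -8 - p (M(p, I) = -8 + (0 - p) = -8 - p)
M(-12, S(B(0, 4)))*a(13, -11) + 31 = (-8 - 1*(-12))*(40 + 13) + 31 = (-8 + 12)*53 + 31 = 4*53 + 31 = 212 + 31 = 243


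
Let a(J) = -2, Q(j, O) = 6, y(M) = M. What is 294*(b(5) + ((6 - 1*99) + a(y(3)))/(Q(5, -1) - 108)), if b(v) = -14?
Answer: -65317/17 ≈ -3842.2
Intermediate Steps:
294*(b(5) + ((6 - 1*99) + a(y(3)))/(Q(5, -1) - 108)) = 294*(-14 + ((6 - 1*99) - 2)/(6 - 108)) = 294*(-14 + ((6 - 99) - 2)/(-102)) = 294*(-14 + (-93 - 2)*(-1/102)) = 294*(-14 - 95*(-1/102)) = 294*(-14 + 95/102) = 294*(-1333/102) = -65317/17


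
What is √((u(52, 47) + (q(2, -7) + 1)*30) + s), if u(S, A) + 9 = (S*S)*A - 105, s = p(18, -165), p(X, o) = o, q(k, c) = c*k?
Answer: √126419 ≈ 355.55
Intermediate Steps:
s = -165
u(S, A) = -114 + A*S² (u(S, A) = -9 + ((S*S)*A - 105) = -9 + (S²*A - 105) = -9 + (A*S² - 105) = -9 + (-105 + A*S²) = -114 + A*S²)
√((u(52, 47) + (q(2, -7) + 1)*30) + s) = √(((-114 + 47*52²) + (-7*2 + 1)*30) - 165) = √(((-114 + 47*2704) + (-14 + 1)*30) - 165) = √(((-114 + 127088) - 13*30) - 165) = √((126974 - 390) - 165) = √(126584 - 165) = √126419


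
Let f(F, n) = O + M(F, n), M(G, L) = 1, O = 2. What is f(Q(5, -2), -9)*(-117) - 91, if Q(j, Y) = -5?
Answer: -442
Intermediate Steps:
f(F, n) = 3 (f(F, n) = 2 + 1 = 3)
f(Q(5, -2), -9)*(-117) - 91 = 3*(-117) - 91 = -351 - 91 = -442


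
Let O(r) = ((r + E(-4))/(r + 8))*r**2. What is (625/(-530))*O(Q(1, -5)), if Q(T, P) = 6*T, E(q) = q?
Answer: -2250/371 ≈ -6.0647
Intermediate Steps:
O(r) = r**2*(-4 + r)/(8 + r) (O(r) = ((r - 4)/(r + 8))*r**2 = ((-4 + r)/(8 + r))*r**2 = r**2*(-4 + r)/(8 + r))
(625/(-530))*O(Q(1, -5)) = (625/(-530))*((6*1)**2*(-4 + 6*1)/(8 + 6*1)) = (625*(-1/530))*(6**2*(-4 + 6)/(8 + 6)) = -2250*2/(53*14) = -125/106*36/7 = -2250/371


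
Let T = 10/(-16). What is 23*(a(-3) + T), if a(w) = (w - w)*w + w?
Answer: -667/8 ≈ -83.375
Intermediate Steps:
a(w) = w (a(w) = 0*w + w = 0 + w = w)
T = -5/8 (T = 10*(-1/16) = -5/8 ≈ -0.62500)
23*(a(-3) + T) = 23*(-3 - 5/8) = 23*(-29/8) = -667/8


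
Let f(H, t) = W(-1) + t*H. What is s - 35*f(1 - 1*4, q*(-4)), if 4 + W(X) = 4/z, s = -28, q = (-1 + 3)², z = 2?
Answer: -1638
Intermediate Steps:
q = 4 (q = 2² = 4)
W(X) = -2 (W(X) = -4 + 4/2 = -4 + 4*(½) = -4 + 2 = -2)
f(H, t) = -2 + H*t (f(H, t) = -2 + t*H = -2 + H*t)
s - 35*f(1 - 1*4, q*(-4)) = -28 - 35*(-2 + (1 - 1*4)*(4*(-4))) = -28 - 35*(-2 + (1 - 4)*(-16)) = -28 - 35*(-2 - 3*(-16)) = -28 - 35*(-2 + 48) = -28 - 35*46 = -28 - 1610 = -1638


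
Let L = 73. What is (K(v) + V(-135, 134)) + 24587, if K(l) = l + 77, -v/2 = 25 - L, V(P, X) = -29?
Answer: 24731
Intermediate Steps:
v = 96 (v = -2*(25 - 1*73) = -2*(25 - 73) = -2*(-48) = 96)
K(l) = 77 + l
(K(v) + V(-135, 134)) + 24587 = ((77 + 96) - 29) + 24587 = (173 - 29) + 24587 = 144 + 24587 = 24731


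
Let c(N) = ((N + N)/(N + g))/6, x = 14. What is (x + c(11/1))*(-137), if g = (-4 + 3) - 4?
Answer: -36031/18 ≈ -2001.7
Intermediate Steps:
g = -5 (g = -1 - 4 = -5)
c(N) = N/(3*(-5 + N)) (c(N) = ((N + N)/(N - 5))/6 = ((2*N)/(-5 + N))*(1/6) = (2*N/(-5 + N))*(1/6) = N/(3*(-5 + N)))
(x + c(11/1))*(-137) = (14 + (11/1)/(3*(-5 + 11/1)))*(-137) = (14 + (11*1)/(3*(-5 + 11*1)))*(-137) = (14 + (1/3)*11/(-5 + 11))*(-137) = (14 + (1/3)*11/6)*(-137) = (14 + (1/3)*11*(1/6))*(-137) = (14 + 11/18)*(-137) = (263/18)*(-137) = -36031/18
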